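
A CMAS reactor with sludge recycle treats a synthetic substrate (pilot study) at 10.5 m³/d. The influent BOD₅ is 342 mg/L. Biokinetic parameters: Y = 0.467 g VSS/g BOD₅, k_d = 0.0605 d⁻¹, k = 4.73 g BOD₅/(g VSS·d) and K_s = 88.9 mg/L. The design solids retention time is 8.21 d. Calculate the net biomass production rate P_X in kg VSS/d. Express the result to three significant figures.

P_X ≈ 1.09 kg VSS/d

Effluent substrate depends only on kinetics and SRT: S = K_s(1 + k_d θ_c) / [θ_c(Yk − k_d) − 1] = 88.9 × (1 + 0.0605 × 8.21) / [8.21 × (0.467 × 4.73 − 0.0605) − 1] = 133.1 / 16.64 = 7.997 mg/L.
Observed yield with endogenous decay: Y_obs = Y / (1 + k_d·θ_c) = 0.467 / (1 + 0.0605 × 8.21) = 0.467 / 1.497 = 0.3120 g VSS/g BOD₅.
Substrate removed = Q·(S₀ − S) = 10.5 m³/d × (342 − 8.00) g/m³ = 3.51×10^3 g/d = 3.507 kg/d.
Biomass produced: P_X = Y_obs·Q·ΔS = 0.3120 × 3.507 ≈ 1.094 kg VSS/d.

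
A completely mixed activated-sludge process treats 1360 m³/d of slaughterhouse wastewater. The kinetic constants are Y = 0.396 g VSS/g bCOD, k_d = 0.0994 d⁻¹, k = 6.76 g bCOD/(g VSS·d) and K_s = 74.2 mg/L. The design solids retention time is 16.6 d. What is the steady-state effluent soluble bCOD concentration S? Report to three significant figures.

S ≈ 4.71 mg/L

Effluent substrate depends only on kinetics and SRT: S = K_s(1 + k_d θ_c) / [θ_c(Yk − k_d) − 1] = 74.2 × (1 + 0.0994 × 16.6) / [16.6 × (0.396 × 6.76 − 0.0994) − 1] = 196.6 / 41.79 = 4.706 mg/L.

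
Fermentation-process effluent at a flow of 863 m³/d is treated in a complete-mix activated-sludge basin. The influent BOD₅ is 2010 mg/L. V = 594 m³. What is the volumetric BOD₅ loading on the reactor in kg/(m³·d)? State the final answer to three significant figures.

L_v ≈ 2.92 kg BOD₅/(m³·d)

Volumetric loading L_v = Q·S₀ / V = 863 × 2010 g/m³ / 594.0 m³ = 2920 g/(m³·d) = 2.920 kg BOD₅/(m³·d).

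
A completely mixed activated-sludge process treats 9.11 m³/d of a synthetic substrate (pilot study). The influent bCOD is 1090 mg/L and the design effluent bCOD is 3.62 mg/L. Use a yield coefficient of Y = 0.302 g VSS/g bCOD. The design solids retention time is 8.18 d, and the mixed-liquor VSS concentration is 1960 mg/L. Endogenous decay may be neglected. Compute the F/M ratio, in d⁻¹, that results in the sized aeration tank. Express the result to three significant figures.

Biomass mass balance (decay neglected): V·X = Y·Q·(S₀ − S)·θ_c, so V = 0.302 × 9.11 × (1090 − 3.62) × 8.18 / 1960 = 12.47 m³.
F/M = Q·S₀ / (V·X) = 9.11 × 1090 / (12.47 × 1960) = 0.4061 g bCOD·(g VSS·d)⁻¹.

F/M ≈ 0.406 d⁻¹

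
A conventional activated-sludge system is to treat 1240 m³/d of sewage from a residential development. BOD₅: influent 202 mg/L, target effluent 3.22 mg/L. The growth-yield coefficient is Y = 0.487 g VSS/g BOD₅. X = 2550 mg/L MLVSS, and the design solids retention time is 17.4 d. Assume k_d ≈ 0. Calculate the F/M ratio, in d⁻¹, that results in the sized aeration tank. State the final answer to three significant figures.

F/M ≈ 0.120 d⁻¹

With k_d = 0 the design equation reduces to V = Y Q (S₀−S) θ_c / X = 0.487 × 1240 × (202 − 3.22) × 17.4 / 2550 = 819.1 m³.
F/M = Q·S₀ / (V·X) = 1240 × 202 / (819.1 × 2550) = 0.1199 g BOD₅·(g VSS·d)⁻¹.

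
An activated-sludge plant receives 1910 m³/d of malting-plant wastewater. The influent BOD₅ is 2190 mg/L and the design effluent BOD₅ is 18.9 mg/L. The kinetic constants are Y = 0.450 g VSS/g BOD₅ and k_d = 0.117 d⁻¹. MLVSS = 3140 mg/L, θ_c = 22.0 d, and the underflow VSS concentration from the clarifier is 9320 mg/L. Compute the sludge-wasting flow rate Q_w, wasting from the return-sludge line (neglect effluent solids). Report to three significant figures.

Steady-state biomass mass balance: V·X·(1 + k_d·θ_c) = Y·Q·(S₀ − S)·θ_c, so V = 0.450 × 1910 × (2190 − 18.9) × 22.0 / [3140 × (1 + 0.117 × 22.0)] = 4.11×10^7 / 11222 = 3658 m³.
Q_w = (V·X)/(θ_c X_r) = 3658 × 3140 / (22.0 × 9320) = 56.02 m³/d.

Q_w ≈ 56.0 m³/d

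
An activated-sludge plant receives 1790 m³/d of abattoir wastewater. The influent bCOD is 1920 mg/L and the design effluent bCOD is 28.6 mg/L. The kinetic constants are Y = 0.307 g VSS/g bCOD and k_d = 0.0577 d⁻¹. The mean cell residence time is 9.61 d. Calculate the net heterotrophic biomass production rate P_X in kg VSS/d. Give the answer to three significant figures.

P_X ≈ 669 kg VSS/d

Y_obs = Y / (1 + k_d θ_c) = 0.307 / (1 + 0.0577 × 9.61) = 0.307 / 1.554 = 0.1975.
ΔS = 1920 − 28.6 = 1891 mg/L, so the substrate removal rate is 1790 × 1891/1000 = 3386 kg bCOD/d.
Biomass produced: P_X = Y_obs·Q·ΔS = 0.1975 × 3386 ≈ 668.6 kg VSS/d.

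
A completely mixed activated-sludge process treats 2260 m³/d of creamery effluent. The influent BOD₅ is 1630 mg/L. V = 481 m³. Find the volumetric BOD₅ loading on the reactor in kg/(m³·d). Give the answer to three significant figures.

Applied BOD₅ load per unit volume = Q·S₀/V = (2260 × 1630/1000)/481.0 = 7.659 kg BOD₅·m⁻³·d⁻¹.

L_v ≈ 7.66 kg BOD₅/(m³·d)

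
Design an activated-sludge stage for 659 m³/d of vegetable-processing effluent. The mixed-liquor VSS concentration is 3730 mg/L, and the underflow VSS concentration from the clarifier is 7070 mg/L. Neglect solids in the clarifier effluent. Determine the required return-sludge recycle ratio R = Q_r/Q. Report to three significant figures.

R ≈ 1.12

R = Q_r/Q = X/(X_r − X) = 3730 / (7070 − 3730) = 1.117.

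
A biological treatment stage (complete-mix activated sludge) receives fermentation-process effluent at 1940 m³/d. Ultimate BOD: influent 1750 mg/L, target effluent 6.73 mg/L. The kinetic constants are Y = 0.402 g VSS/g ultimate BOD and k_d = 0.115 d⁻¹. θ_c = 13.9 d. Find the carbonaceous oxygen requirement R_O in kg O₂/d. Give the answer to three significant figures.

R_O ≈ 2640 kg O₂/d

Y_obs = Y / (1 + k_d θ_c) = 0.402 / (1 + 0.115 × 13.9) = 0.402 / 2.599 = 0.1547.
ΔS = 1750 − 6.73 = 1743 mg/L, so the substrate removal rate is 1940 × 1743/1000 = 3382 kg ultimate BOD/d.
P_X = Y_obs·Q·(S₀ − S) = 0.1547 × 3382 = 523.2 kg VSS/d.
R_O = Q·ΔS − 1.42 P_X = 3382 − 742.9 = 2639 kg O₂/d.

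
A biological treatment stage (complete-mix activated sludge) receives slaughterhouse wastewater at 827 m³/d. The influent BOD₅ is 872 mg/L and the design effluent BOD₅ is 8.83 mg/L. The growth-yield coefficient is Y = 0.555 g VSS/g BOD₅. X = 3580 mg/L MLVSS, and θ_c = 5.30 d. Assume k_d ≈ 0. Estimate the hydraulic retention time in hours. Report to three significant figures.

Biomass mass balance (decay neglected): V·X = Y·Q·(S₀ − S)·θ_c, so V = 0.555 × 827 × (872 − 8.83) × 5.30 / 3580 = 586.5 m³.
Hydraulic retention time τ = V/Q = 586.5 / 827 = 0.7092 d = 17.02 h.

τ ≈ 17.0 h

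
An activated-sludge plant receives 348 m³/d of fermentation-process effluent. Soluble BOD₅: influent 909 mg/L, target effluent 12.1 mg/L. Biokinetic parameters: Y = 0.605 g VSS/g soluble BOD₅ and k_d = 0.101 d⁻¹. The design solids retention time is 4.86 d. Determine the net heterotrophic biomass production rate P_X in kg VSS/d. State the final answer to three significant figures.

P_X ≈ 127 kg VSS/d

Y_obs = Y / (1 + k_d θ_c) = 0.605 / (1 + 0.101 × 4.86) = 0.605 / 1.491 = 0.4058.
Mass of soluble BOD₅ removed per day: Q(S₀ − S) = 348 × 896.9 g/m³ = 312.1 kg/d.
So the net sludge growth is P_X = 0.4058 × 312.1 = 126.7 kg VSS/d.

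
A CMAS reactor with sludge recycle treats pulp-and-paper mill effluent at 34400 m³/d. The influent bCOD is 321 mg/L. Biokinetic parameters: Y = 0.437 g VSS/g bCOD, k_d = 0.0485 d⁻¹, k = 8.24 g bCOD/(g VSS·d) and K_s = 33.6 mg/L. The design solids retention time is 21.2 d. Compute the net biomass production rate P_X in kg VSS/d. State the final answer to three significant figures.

P_X ≈ 2370 kg VSS/d

For a completely mixed reactor with recycle the Lawrence–McCarty relation gives S = K_s·(1 + k_d·θ_c) / [θ_c·(Y·k − k_d) − 1] = 33.6 × (1 + 0.0485 × 21.2) / [21.2 × (0.437 × 8.24 − 0.0485) − 1] = 68.15 / 74.31 = 0.9171 mg/L.
Y_obs = Y / (1 + k_d θ_c) = 0.437 / (1 + 0.0485 × 21.2) = 0.437 / 2.028 = 0.2155.
ΔS = 321 − 0.917 = 320.1 mg/L, so the substrate removal rate is 34400 × 320.1/1000 = 11011 kg bCOD/d.
So the net sludge growth is P_X = 0.2155 × 11011 = 2372 kg VSS/d.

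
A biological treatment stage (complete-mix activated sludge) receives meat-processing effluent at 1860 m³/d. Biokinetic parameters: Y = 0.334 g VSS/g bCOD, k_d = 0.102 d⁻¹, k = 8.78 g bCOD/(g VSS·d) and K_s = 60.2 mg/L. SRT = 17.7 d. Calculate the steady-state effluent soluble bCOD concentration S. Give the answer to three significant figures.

From the Monod/SRT balance for a CMAS, S = K_s·(1+k_d θ_c)/[θ_c·(Y k − k_d) − 1] = 60.2 × (1 + 0.102 × 17.7) / [17.7 × (0.334 × 8.78 − 0.102) − 1] = 168.9 / 49.10 = 3.440 mg/L.

S ≈ 3.44 mg/L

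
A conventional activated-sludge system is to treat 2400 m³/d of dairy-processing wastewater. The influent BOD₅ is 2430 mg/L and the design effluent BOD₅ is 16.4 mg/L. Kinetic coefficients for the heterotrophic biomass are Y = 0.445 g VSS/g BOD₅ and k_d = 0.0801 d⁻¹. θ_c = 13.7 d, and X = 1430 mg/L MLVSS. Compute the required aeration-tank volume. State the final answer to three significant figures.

Rearranging the biomass balance for a CMAS with decay, V = Y·Q·ΔS·θ_c / [X·(1+k_d θ_c)] = 0.445 × 2400 × (2430 − 16.4) × 13.7 / [1430 × (1 + 0.0801 × 13.7)] = 3.53×10^7 / 2999 = 11775 m³.

V ≈ 11800 m³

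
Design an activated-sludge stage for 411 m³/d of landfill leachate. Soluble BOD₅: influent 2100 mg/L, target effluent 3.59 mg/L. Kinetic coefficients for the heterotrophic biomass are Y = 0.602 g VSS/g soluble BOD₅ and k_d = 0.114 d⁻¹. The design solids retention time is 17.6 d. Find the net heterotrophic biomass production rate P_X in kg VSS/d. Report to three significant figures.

The observed yield is Y_obs = Y/(1 + k_d·θ_c) = 0.602 / (1 + 0.114 × 17.6) = 0.602 / 3.006 = 0.2002 g VSS per g soluble BOD₅ removed.
Mass of soluble BOD₅ removed per day: Q(S₀ − S) = 411 × 2096 g/m³ = 861.6 kg/d.
So the net sludge growth is P_X = 0.2002 × 861.6 = 172.5 kg VSS/d.

P_X ≈ 173 kg VSS/d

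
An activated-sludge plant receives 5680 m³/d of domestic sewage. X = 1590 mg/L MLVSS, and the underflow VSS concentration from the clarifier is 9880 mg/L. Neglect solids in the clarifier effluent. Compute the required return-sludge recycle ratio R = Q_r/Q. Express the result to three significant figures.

R ≈ 0.192

R = Q_r/Q = X/(X_r − X) = 1590 / (9880 − 1590) = 0.1918.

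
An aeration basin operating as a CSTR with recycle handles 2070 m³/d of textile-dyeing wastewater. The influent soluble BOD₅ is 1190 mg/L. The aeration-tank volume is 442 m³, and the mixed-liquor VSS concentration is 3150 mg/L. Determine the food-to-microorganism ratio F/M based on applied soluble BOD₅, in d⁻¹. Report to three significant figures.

F/M = applied load / biomass = Q·S₀/(V·X) = 2070 × 1190 / (442.0 × 3150) = 1.769 d⁻¹.

F/M ≈ 1.77 d⁻¹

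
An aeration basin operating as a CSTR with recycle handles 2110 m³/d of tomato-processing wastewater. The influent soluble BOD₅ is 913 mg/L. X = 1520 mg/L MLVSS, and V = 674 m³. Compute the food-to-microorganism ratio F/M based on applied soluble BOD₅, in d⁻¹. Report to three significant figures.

F/M ≈ 1.88 d⁻¹

Food-to-microorganism ratio F/M = Q S₀ / (V X) = 2110 × 913 / (674.0 × 1520) = 1.880 d⁻¹.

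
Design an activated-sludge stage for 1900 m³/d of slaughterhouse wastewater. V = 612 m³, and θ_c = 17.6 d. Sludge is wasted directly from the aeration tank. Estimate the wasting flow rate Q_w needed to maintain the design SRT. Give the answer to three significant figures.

With mixed-liquor wasting, θ_c = V/Q_w, so Q_w = V/θ_c = 612.0/17.6 = 34.77 m³/d.

Q_w ≈ 34.8 m³/d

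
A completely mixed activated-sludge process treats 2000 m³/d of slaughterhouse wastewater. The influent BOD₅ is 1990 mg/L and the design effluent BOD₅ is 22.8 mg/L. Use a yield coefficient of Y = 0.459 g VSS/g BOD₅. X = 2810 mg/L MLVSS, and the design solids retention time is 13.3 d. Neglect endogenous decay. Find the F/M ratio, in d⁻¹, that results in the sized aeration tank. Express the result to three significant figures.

Biomass mass balance (decay neglected): V·X = Y·Q·(S₀ − S)·θ_c, so V = 0.459 × 2000 × (1990 − 22.8) × 13.3 / 2810 = 8547 m³.
F/M = Q·S₀ / (V·X) = 2000 × 1990 / (8547 × 2810) = 0.1657 g BOD₅·(g VSS·d)⁻¹.

F/M ≈ 0.166 d⁻¹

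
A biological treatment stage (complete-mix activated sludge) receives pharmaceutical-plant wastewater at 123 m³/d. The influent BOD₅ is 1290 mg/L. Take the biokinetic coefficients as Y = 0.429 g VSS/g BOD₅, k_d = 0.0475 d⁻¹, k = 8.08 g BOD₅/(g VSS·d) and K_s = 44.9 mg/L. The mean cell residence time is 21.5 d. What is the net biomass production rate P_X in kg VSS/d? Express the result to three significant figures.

P_X ≈ 33.6 kg VSS/d

Effluent substrate depends only on kinetics and SRT: S = K_s(1 + k_d θ_c) / [θ_c(Yk − k_d) − 1] = 44.9 × (1 + 0.0475 × 21.5) / [21.5 × (0.429 × 8.08 − 0.0475) − 1] = 90.75 / 72.50 = 1.252 mg/L.
Y_obs = Y / (1 + k_d θ_c) = 0.429 / (1 + 0.0475 × 21.5) = 0.429 / 2.021 = 0.2122.
Q·(S₀ − S) = 123 × (1290 − 1.25) × 10⁻³ = 158.5 kg/d removed.
Net biomass production P_X = Y_obs × Q·(S₀ − S) = 0.2122 × 158.5 = 33.64 kg VSS/d.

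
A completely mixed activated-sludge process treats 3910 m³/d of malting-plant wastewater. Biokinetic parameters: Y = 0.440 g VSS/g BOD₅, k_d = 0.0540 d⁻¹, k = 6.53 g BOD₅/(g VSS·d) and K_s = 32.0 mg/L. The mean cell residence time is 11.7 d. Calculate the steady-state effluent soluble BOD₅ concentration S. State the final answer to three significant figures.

S ≈ 1.63 mg/L

For a completely mixed reactor with recycle the Lawrence–McCarty relation gives S = K_s·(1 + k_d·θ_c) / [θ_c·(Y·k − k_d) − 1] = 32.0 × (1 + 0.0540 × 11.7) / [11.7 × (0.440 × 6.53 − 0.0540) − 1] = 52.22 / 31.98 = 1.633 mg/L.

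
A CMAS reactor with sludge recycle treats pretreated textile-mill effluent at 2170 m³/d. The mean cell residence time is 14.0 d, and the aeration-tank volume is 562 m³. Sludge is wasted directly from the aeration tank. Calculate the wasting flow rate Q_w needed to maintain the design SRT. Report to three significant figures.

Q_w ≈ 40.1 m³/d

For wasting at MLVSS concentration, Q_w = V/θ_c = 562.0/14.0 = 40.14 m³/d.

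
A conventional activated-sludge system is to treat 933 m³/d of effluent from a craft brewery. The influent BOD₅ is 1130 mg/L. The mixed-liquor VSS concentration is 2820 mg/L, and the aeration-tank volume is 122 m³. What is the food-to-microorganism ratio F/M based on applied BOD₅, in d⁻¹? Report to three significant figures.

F/M ≈ 3.06 d⁻¹

F/M = applied load / biomass = Q·S₀/(V·X) = 933 × 1130 / (122.0 × 2820) = 3.064 d⁻¹.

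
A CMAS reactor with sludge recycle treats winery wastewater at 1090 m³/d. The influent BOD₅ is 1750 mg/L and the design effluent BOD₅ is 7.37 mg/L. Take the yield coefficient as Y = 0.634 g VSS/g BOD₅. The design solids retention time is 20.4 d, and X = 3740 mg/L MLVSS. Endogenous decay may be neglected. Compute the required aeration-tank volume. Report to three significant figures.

Biomass mass balance (decay neglected): V·X = Y·Q·(S₀ − S)·θ_c, so V = 0.634 × 1090 × (1750 − 7.37) × 20.4 / 3740 = 6569 m³.

V ≈ 6570 m³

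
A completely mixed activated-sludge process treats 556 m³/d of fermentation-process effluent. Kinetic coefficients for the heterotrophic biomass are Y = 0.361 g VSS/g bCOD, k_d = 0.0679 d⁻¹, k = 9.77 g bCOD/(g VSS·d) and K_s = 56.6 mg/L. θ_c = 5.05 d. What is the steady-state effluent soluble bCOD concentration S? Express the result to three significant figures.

S ≈ 4.62 mg/L

For a completely mixed reactor with recycle the Lawrence–McCarty relation gives S = K_s·(1 + k_d·θ_c) / [θ_c·(Y·k − k_d) − 1] = 56.6 × (1 + 0.0679 × 5.05) / [5.05 × (0.361 × 9.77 − 0.0679) − 1] = 76.01 / 16.47 = 4.615 mg/L.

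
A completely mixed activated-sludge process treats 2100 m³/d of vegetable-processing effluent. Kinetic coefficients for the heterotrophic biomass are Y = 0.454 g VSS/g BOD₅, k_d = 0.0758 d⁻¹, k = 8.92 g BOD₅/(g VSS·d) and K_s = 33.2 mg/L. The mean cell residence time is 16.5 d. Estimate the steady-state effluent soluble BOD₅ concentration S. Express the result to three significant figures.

For a completely mixed reactor with recycle the Lawrence–McCarty relation gives S = K_s·(1 + k_d·θ_c) / [θ_c·(Y·k − k_d) − 1] = 33.2 × (1 + 0.0758 × 16.5) / [16.5 × (0.454 × 8.92 − 0.0758) − 1] = 74.72 / 64.57 = 1.157 mg/L.

S ≈ 1.16 mg/L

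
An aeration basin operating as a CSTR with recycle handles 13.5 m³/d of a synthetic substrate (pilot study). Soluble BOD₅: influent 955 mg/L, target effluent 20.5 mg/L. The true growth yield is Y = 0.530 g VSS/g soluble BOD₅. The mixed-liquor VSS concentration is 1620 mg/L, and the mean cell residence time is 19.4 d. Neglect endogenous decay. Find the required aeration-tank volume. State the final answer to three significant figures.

V·X = Y·Q·ΔS·θ_c gives V = 0.530 × 13.5 × (955 − 20.5) × 19.4 / 1620 = 80.07 m³.

V ≈ 80.1 m³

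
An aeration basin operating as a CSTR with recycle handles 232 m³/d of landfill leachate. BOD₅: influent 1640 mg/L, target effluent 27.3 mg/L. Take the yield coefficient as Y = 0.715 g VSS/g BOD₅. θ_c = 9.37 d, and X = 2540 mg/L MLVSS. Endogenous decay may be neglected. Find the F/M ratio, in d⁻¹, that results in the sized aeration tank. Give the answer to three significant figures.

V·X = Y·Q·ΔS·θ_c gives V = 0.715 × 232 × (1640 − 27.3) × 9.37 / 2540 = 986.9 m³.
F/M = applied load / biomass = Q·S₀/(V·X) = 232 × 1640 / (986.9 × 2540) = 0.1518 d⁻¹.

F/M ≈ 0.152 d⁻¹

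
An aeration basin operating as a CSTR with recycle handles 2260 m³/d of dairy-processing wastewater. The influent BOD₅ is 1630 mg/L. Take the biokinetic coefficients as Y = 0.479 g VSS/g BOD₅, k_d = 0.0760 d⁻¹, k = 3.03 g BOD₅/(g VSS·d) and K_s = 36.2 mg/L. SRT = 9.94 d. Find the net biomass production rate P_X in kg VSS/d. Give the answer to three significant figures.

P_X ≈ 1000 kg VSS/d

For a completely mixed reactor with recycle the Lawrence–McCarty relation gives S = K_s·(1 + k_d·θ_c) / [θ_c·(Y·k − k_d) − 1] = 36.2 × (1 + 0.0760 × 9.94) / [9.94 × (0.479 × 3.03 − 0.0760) − 1] = 63.55 / 12.67 = 5.015 mg/L.
Correct the yield for decay: Y_obs = Y/(1 + k_d θ_c) = 0.479 / (1 + 0.0760 × 9.94) = 0.479 / 1.755 = 0.2729.
Q·(S₀ − S) = 2260 × (1630 − 5.02) × 10⁻³ = 3672 kg/d removed.
Biomass produced: P_X = Y_obs·Q·ΔS = 0.2729 × 3672 ≈ 1002 kg VSS/d.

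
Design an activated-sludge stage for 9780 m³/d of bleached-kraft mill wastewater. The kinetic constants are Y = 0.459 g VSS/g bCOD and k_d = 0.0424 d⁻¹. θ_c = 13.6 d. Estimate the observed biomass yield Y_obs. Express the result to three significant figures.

Y_obs ≈ 0.291 g VSS/g bCOD

Y_obs = Y / (1 + k_d θ_c) = 0.459 / (1 + 0.0424 × 13.6) = 0.459 / 1.577 = 0.2911.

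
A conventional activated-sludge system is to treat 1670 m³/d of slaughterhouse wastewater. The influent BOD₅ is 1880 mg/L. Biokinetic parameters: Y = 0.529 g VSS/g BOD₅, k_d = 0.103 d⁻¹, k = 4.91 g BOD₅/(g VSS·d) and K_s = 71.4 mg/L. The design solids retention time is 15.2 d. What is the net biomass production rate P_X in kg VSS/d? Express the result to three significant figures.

P_X ≈ 646 kg VSS/d

From the Monod/SRT balance for a CMAS, S = K_s·(1+k_d θ_c)/[θ_c·(Y k − k_d) − 1] = 71.4 × (1 + 0.103 × 15.2) / [15.2 × (0.529 × 4.91 − 0.103) − 1] = 183.2 / 36.91 = 4.962 mg/L.
Observed yield with endogenous decay: Y_obs = Y / (1 + k_d·θ_c) = 0.529 / (1 + 0.103 × 15.2) = 0.529 / 2.566 = 0.2062 g VSS/g BOD₅.
Q·(S₀ − S) = 1670 × (1880 − 4.96) × 10⁻³ = 3131 kg/d removed.
Net biomass production P_X = Y_obs × Q·(S₀ − S) = 0.2062 × 3131 = 645.6 kg VSS/d.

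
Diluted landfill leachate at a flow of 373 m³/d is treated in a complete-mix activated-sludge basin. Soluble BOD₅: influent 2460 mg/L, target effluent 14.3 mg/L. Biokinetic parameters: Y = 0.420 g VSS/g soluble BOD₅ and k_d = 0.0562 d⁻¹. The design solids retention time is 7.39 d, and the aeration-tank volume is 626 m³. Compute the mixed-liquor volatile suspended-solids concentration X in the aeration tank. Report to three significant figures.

X = Y·Q·ΔS·θ_c / [V·(1 + k_d θ_c)] = 0.420 × 373 × (2460 − 14.3) × 7.39 / [626 × (1 + 0.0562 × 7.39)] = 3196 mg/L.

X ≈ 3200 mg/L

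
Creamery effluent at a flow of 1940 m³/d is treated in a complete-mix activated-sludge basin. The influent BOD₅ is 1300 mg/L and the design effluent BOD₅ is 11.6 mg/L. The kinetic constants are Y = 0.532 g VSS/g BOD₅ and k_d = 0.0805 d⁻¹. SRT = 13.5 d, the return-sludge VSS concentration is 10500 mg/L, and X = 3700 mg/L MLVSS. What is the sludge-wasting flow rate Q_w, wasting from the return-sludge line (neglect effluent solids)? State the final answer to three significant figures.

Q_w ≈ 60.7 m³/d

Steady-state biomass mass balance: V·X·(1 + k_d·θ_c) = Y·Q·(S₀ − S)·θ_c, so V = 0.532 × 1940 × (1300 − 11.6) × 13.5 / [3700 × (1 + 0.0805 × 13.5)] = 1.8×10^7 / 7721 = 2325 m³.
Wasting from the return line (neglecting effluent solids): Q_w = V·X / (θ_c·X_r) = 2325 × 3700 / (13.5 × 10500) = 60.69 m³/d.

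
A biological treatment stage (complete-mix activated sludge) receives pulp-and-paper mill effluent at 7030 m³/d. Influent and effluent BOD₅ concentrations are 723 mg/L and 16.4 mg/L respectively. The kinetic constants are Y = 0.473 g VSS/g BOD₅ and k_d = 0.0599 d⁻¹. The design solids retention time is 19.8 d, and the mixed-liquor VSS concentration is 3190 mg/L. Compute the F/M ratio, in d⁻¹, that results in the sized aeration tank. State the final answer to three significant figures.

F/M ≈ 0.239 d⁻¹

From the SRT design equation V = Y Q (S₀−S) θ_c / [X (1 + k_d θ_c)] = 0.473 × 7030 × (723 − 16.4) × 19.8 / [3190 × (1 + 0.0599 × 19.8)] = 4.65×10^7 / 6973 = 6671 m³.
Food-to-microorganism ratio F/M = Q S₀ / (V X) = 7030 × 723 / (6671 × 3190) = 0.2388 d⁻¹.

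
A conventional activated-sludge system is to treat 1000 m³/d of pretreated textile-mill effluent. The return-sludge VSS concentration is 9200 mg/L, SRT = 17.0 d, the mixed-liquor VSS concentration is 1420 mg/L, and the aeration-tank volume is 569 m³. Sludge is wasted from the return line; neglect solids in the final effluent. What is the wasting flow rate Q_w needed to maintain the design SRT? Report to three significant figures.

θ_c = V·X/(Q_w·X_r) when wasting from the recycle, so Q_w = V·X/(θ_c·X_r) = 569.0 × 1420 / (17.0 × 9200) = 5.166 m³/d.

Q_w ≈ 5.17 m³/d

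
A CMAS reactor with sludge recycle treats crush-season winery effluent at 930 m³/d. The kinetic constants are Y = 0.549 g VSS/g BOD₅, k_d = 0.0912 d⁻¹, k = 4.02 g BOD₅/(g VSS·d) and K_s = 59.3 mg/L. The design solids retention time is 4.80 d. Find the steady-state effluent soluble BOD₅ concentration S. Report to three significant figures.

S ≈ 9.31 mg/L

For a completely mixed reactor with recycle the Lawrence–McCarty relation gives S = K_s·(1 + k_d·θ_c) / [θ_c·(Y·k − k_d) − 1] = 59.3 × (1 + 0.0912 × 4.80) / [4.80 × (0.549 × 4.02 − 0.0912) − 1] = 85.26 / 9.156 = 9.312 mg/L.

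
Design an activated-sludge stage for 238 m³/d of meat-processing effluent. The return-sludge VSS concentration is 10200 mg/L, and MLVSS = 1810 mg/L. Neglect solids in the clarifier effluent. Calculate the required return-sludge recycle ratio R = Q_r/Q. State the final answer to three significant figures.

Mass balance around the secondary clarifier (neglecting effluent solids): R = X / (X_r − X) = 1810 / (10200 − 1810) = 0.2157.

R ≈ 0.216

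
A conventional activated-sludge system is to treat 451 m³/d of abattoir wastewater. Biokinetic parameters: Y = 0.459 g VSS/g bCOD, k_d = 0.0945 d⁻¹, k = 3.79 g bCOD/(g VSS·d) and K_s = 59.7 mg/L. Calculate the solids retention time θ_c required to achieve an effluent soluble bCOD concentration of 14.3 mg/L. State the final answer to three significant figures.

θ_c ≈ 4.14 d

From 1/θ_c = Y·k·S/(K_s + S) − k_d: Y·k·S/(K_s+S) = 0.459 × 3.79 × 14.3 / (59.7 + 14.3) = 0.3362 d⁻¹.
Then 1/θ_c = μ − k_d = 0.3362 − 0.0945 = 0.2417 d⁻¹, giving θ_c = 4.138 d.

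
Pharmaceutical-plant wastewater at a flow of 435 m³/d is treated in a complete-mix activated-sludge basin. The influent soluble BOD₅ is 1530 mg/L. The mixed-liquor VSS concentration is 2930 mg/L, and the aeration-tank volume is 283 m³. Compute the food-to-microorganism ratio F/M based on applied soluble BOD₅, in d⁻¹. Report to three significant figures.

F/M = applied load / biomass = Q·S₀/(V·X) = 435 × 1530 / (283.0 × 2930) = 0.8027 d⁻¹.

F/M ≈ 0.803 d⁻¹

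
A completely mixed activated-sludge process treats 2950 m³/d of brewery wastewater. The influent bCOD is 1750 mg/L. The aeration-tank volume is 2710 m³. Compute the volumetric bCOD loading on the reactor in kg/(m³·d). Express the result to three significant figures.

L_v ≈ 1.90 kg bCOD/(m³·d)

Applied bCOD load per unit volume = Q·S₀/V = (2950 × 1750/1000)/2710 = 1.905 kg bCOD·m⁻³·d⁻¹.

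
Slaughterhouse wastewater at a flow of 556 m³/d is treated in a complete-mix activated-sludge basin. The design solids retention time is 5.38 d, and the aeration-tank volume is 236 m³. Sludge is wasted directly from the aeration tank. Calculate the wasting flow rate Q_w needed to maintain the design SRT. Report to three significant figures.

Q_w ≈ 43.9 m³/d

With mixed-liquor wasting, θ_c = V/Q_w, so Q_w = V/θ_c = 236.0/5.38 = 43.87 m³/d.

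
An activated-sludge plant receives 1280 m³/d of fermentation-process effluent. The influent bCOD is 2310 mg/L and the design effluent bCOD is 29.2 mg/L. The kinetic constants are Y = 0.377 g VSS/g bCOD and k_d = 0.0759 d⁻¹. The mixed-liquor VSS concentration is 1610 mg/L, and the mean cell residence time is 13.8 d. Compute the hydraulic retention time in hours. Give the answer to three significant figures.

Steady-state biomass mass balance: V·X·(1 + k_d·θ_c) = Y·Q·(S₀ − S)·θ_c, so V = 0.377 × 1280 × (2310 − 29.2) × 13.8 / [1610 × (1 + 0.0759 × 13.8)] = 1.52×10^7 / 3296 = 4608 m³.
HRT = V/Q = 4608 m³ / 1280 m³·d⁻¹ = 3.600 d × 24 = 86.39 h.

τ ≈ 86.4 h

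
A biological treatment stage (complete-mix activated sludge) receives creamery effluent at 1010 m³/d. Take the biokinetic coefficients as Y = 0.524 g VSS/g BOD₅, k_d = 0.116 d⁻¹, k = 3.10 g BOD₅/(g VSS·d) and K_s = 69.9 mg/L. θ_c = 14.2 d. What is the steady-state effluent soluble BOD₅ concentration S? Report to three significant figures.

Effluent substrate depends only on kinetics and SRT: S = K_s(1 + k_d θ_c) / [θ_c(Yk − k_d) − 1] = 69.9 × (1 + 0.116 × 14.2) / [14.2 × (0.524 × 3.10 − 0.116) − 1] = 185.0 / 20.42 = 9.062 mg/L.

S ≈ 9.06 mg/L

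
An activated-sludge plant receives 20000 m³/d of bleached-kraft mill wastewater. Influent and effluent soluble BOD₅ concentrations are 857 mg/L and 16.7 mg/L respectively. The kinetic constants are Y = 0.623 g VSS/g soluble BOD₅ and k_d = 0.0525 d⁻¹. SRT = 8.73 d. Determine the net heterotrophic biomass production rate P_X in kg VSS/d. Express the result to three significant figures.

P_X ≈ 7180 kg VSS/d

Observed yield with endogenous decay: Y_obs = Y / (1 + k_d·θ_c) = 0.623 / (1 + 0.0525 × 8.73) = 0.623 / 1.458 = 0.4272 g VSS/g soluble BOD₅.
ΔS = 857 − 16.7 = 840.3 mg/L, so the substrate removal rate is 20000 × 840.3/1000 = 16806 kg soluble BOD₅/d.
Net biomass production P_X = Y_obs × Q·(S₀ − S) = 0.4272 × 16806 = 7180 kg VSS/d.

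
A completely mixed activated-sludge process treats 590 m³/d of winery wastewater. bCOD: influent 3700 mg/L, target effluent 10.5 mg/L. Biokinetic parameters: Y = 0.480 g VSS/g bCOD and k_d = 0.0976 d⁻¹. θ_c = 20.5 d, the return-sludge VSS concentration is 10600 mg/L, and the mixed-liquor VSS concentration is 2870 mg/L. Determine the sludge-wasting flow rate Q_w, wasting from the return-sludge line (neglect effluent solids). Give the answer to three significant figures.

From the SRT design equation V = Y Q (S₀−S) θ_c / [X (1 + k_d θ_c)] = 0.480 × 590 × (3700 − 10.5) × 20.5 / [2870 × (1 + 0.0976 × 20.5)] = 2.14×10^7 / 8612 = 2487 m³.
Q_w = (V·X)/(θ_c X_r) = 2487 × 2870 / (20.5 × 10600) = 32.85 m³/d.

Q_w ≈ 32.8 m³/d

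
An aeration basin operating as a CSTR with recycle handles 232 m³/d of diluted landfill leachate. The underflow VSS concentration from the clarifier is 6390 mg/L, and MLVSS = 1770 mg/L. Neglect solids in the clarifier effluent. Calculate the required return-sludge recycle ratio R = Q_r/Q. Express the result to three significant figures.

R ≈ 0.383

Solids balance on the clarifier gives (1+R)X = R·X_r, so R = X/(X_r − X) = 1770 / (6390 − 1770) = 0.3831.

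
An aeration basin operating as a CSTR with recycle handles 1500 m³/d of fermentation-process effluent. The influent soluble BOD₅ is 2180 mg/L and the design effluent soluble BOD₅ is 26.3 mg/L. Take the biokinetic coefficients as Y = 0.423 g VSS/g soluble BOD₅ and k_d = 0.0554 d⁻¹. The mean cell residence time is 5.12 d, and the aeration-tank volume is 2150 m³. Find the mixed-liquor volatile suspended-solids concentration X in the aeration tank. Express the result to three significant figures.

Solving the biomass balance for X: X = Y Q (S₀−S) θ_c / [V (1+k_d θ_c)] = 0.423 × 1500 × (2180 − 26.3) × 5.12 / [2150 × (1 + 0.0554 × 5.12)] = 2535 mg/L.

X ≈ 2540 mg/L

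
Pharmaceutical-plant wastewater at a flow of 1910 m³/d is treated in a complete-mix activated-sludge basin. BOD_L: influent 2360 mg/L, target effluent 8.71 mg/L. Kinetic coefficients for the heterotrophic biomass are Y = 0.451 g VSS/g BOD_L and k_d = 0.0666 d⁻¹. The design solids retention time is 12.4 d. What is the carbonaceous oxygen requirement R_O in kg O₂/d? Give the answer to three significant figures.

R_O ≈ 2920 kg O₂/d

Y_obs = Y / (1 + k_d θ_c) = 0.451 / (1 + 0.0666 × 12.4) = 0.451 / 1.826 = 0.2470.
Q·(S₀ − S) = 1910 × (2360 − 8.71) × 10⁻³ = 4491 kg/d removed.
Net sludge production P_X = 0.2470 × 4491 = 1109 kg VSS/d.
R_O = Q·(S₀ − S) − 1.42·P_X = 4491 − 1.42 × 1109 = 2916 kg O₂/d.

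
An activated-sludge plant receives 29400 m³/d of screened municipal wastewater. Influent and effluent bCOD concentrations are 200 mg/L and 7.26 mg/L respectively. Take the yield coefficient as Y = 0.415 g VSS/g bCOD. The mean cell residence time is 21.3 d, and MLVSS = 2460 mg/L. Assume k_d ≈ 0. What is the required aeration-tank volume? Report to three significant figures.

Biomass mass balance (decay neglected): V·X = Y·Q·(S₀ − S)·θ_c, so V = 0.415 × 29400 × (200 − 7.26) × 21.3 / 2460 = 20362 m³.

V ≈ 20400 m³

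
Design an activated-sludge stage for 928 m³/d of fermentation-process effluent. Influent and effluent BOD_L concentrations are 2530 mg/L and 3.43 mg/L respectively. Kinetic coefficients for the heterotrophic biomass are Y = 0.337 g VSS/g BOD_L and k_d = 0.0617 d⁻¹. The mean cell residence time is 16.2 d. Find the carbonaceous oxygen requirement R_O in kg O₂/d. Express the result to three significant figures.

Correct the yield for decay: Y_obs = Y/(1 + k_d θ_c) = 0.337 / (1 + 0.0617 × 16.2) = 0.337 / 2.000 = 0.1685.
Substrate removed = Q·(S₀ − S) = 928 m³/d × (2530 − 3.43) g/m³ = 2.34×10^6 g/d = 2345 kg/d.
Net sludge production P_X = 0.1685 × 2345 = 395.2 kg VSS/d.
R_O = Q·(S₀ − S) − 1.42·P_X = 2345 − 1.42 × 395.2 = 1784 kg O₂/d.

R_O ≈ 1780 kg O₂/d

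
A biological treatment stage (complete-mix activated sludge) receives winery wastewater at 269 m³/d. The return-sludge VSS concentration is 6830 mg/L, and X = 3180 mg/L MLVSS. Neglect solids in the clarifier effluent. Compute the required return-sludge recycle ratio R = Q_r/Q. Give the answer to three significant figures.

R = Q_r/Q = X/(X_r − X) = 3180 / (6830 − 3180) = 0.8712.

R ≈ 0.871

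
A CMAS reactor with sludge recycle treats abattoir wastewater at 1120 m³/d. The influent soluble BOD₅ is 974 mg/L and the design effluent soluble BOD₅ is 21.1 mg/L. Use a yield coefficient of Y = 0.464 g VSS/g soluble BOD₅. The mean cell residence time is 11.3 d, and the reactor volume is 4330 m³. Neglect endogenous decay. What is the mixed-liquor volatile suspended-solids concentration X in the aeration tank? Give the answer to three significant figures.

Without decay, X = Y Q (S₀−S) θ_c / V = 0.464 × 1120 × (974 − 21.1) × 11.3 / 4330 = 1292 mg/L.

X ≈ 1290 mg/L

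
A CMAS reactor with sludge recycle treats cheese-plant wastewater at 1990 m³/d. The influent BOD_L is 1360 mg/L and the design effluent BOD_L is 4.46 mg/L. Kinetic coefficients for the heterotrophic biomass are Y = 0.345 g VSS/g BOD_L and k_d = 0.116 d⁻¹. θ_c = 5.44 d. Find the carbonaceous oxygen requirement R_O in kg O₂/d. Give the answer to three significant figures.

Correct the yield for decay: Y_obs = Y/(1 + k_d θ_c) = 0.345 / (1 + 0.116 × 5.44) = 0.345 / 1.631 = 0.2115.
ΔS = 1360 − 4.46 = 1356 mg/L, so the substrate removal rate is 1990 × 1356/1000 = 2698 kg BOD_L/d.
Net sludge production P_X = 0.2115 × 2698 = 570.6 kg VSS/d.
Carbonaceous O₂ demand = substrate oxidised − cell-mass equivalent = 2698 − 1.42 × 570.6 = 1887 kg O₂/d.

R_O ≈ 1890 kg O₂/d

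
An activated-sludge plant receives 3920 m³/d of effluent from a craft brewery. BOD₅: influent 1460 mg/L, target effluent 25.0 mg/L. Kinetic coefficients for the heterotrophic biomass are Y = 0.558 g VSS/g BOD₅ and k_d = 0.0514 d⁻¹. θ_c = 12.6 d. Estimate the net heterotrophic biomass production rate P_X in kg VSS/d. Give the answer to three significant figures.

The observed yield is Y_obs = Y/(1 + k_d·θ_c) = 0.558 / (1 + 0.0514 × 12.6) = 0.558 / 1.648 = 0.3387 g VSS per g BOD₅ removed.
Mass of BOD₅ removed per day: Q(S₀ − S) = 3920 × 1435 g/m³ = 5625 kg/d.
P_X = Y_obs · Q(S₀ − S) = 0.3387 × 5625 = 1905 kg VSS/d.

P_X ≈ 1910 kg VSS/d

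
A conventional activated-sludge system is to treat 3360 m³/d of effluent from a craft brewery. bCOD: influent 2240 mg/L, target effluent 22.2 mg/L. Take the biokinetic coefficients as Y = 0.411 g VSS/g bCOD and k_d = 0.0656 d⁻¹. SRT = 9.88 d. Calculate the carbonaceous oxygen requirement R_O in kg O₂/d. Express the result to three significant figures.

R_O ≈ 4810 kg O₂/d

Correct the yield for decay: Y_obs = Y/(1 + k_d θ_c) = 0.411 / (1 + 0.0656 × 9.88) = 0.411 / 1.648 = 0.2494.
Q·(S₀ − S) = 3360 × (2240 − 22.2) × 10⁻³ = 7452 kg/d removed.
Net sludge production P_X = 0.2494 × 7452 = 1858 kg VSS/d.
R_O = Q·ΔS − 1.42 P_X = 7452 − 2639 = 4813 kg O₂/d.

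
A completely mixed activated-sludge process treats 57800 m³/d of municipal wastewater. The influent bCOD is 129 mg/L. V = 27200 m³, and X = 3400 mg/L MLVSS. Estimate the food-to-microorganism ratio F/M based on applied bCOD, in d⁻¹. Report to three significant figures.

F/M = Q·S₀ / (V·X) = 57800 × 129 / (27200 × 3400) = 0.08063 g bCOD·(g VSS·d)⁻¹.

F/M ≈ 0.0806 d⁻¹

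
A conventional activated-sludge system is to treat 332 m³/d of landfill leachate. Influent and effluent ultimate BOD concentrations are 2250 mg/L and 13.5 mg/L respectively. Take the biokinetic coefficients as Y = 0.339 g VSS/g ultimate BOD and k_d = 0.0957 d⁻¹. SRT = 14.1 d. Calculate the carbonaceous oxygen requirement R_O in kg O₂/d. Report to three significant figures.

Correct the yield for decay: Y_obs = Y/(1 + k_d θ_c) = 0.339 / (1 + 0.0957 × 14.1) = 0.339 / 2.349 = 0.1443.
Q·(S₀ − S) = 332 × (2250 − 13.5) × 10⁻³ = 742.5 kg/d removed.
P_X = Y_obs·Q·(S₀ − S) = 0.1443 × 742.5 = 107.1 kg VSS/d.
R_O = Q·(S₀ − S) − 1.42·P_X = 742.5 − 1.42 × 107.1 = 590.4 kg O₂/d.

R_O ≈ 590 kg O₂/d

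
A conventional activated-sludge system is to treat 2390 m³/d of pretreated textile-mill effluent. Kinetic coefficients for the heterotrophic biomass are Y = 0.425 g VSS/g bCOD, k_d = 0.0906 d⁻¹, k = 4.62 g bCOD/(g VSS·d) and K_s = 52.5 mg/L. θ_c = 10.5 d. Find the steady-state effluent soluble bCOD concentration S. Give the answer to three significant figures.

S ≈ 5.49 mg/L

From the Monod/SRT balance for a CMAS, S = K_s·(1+k_d θ_c)/[θ_c·(Y k − k_d) − 1] = 52.5 × (1 + 0.0906 × 10.5) / [10.5 × (0.425 × 4.62 − 0.0906) − 1] = 102.4 / 18.67 = 5.488 mg/L.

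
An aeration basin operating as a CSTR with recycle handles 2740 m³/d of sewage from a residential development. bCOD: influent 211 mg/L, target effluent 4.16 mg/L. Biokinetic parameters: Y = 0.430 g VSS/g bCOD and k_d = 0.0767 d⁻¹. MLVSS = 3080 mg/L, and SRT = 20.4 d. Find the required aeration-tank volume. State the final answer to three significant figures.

Steady-state biomass mass balance: V·X·(1 + k_d·θ_c) = Y·Q·(S₀ − S)·θ_c, so V = 0.430 × 2740 × (211 − 4.16) × 20.4 / [3080 × (1 + 0.0767 × 20.4)] = 4.97×10^6 / 7899 = 629.4 m³.

V ≈ 629 m³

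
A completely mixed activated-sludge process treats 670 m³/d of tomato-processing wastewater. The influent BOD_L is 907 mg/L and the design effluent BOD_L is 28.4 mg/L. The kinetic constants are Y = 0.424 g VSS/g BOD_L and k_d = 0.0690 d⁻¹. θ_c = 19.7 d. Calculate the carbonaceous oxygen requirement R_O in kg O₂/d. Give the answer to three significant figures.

Observed yield with endogenous decay: Y_obs = Y / (1 + k_d·θ_c) = 0.424 / (1 + 0.0690 × 19.7) = 0.424 / 2.359 = 0.1797 g VSS/g BOD_L.
Mass of BOD_L removed per day: Q(S₀ − S) = 670 × 878.6 g/m³ = 588.7 kg/d.
P_X = Y_obs·Q·(S₀ − S) = 0.1797 × 588.7 = 105.8 kg VSS/d.
Carbonaceous O₂ demand = substrate oxidised − cell-mass equivalent = 588.7 − 1.42 × 105.8 = 438.4 kg O₂/d.

R_O ≈ 438 kg O₂/d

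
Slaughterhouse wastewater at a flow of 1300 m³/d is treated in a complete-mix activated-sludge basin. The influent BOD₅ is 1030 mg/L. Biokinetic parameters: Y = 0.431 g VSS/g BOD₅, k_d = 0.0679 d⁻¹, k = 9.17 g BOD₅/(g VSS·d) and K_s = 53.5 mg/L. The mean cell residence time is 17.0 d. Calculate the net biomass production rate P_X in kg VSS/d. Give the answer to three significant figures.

P_X ≈ 267 kg VSS/d

Effluent substrate depends only on kinetics and SRT: S = K_s(1 + k_d θ_c) / [θ_c(Yk − k_d) − 1] = 53.5 × (1 + 0.0679 × 17.0) / [17.0 × (0.431 × 9.17 − 0.0679) − 1] = 115.3 / 65.03 = 1.772 mg/L.
Y_obs = Y / (1 + k_d θ_c) = 0.431 / (1 + 0.0679 × 17.0) = 0.431 / 2.154 = 0.2001.
Substrate removed = Q·(S₀ − S) = 1300 m³/d × (1030 − 1.77) g/m³ = 1.34×10^6 g/d = 1337 kg/d.
So the net sludge growth is P_X = 0.2001 × 1337 = 267.4 kg VSS/d.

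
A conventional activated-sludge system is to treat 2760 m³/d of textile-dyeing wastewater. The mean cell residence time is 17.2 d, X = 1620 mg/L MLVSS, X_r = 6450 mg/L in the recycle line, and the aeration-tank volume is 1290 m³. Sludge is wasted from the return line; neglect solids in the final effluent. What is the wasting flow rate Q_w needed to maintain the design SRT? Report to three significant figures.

Q_w ≈ 18.8 m³/d

Q_w = (V·X)/(θ_c X_r) = 1290 × 1620 / (17.2 × 6450) = 18.84 m³/d.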